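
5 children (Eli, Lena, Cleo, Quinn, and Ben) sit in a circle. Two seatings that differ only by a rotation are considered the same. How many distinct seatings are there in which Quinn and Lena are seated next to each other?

12

Glue Quinn and Lena into a block (2 internal orders). Seating 4 units around a circle gives (3)! arrangements.
So 2 × (3)! = 2 × 6 = 12.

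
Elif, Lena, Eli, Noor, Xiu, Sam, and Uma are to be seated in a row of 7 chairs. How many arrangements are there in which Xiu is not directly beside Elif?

Of the 7! = 5040 arrangements, those with Xiu and Elif adjacent number 2 × 6! = 1440 (treat the pair as a block with 2 internal orders).
So 5040 − 1440 = 3600 arrangements keep them apart.

3600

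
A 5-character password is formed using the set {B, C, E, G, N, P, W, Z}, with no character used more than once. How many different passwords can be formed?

6720

Choose and order 5 of the 8 symbols: the first character has 8 options, the next 7, and so on down to 4.
8 × 7 × 6 × 5 × 4 = 6720.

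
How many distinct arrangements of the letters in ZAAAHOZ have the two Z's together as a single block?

120

Treat the 2 copies of Z as a single block. The multiset to arrange is then {ZZ, A, A, A, H, O}, 6 items in all.
That gives (6)!/(3!) = 120 arrangements.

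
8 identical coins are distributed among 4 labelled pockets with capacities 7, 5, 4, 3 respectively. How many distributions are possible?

99

Ignoring the caps, the number of non-negative solutions to x_1+…+x_4 = 8 is C(11,3) = 165.
Subtract solutions that violate a single cap (substitute x_i' = x_i − (cap_i+1)): x_1 ≥ 8 gives C(3,3) = 1; x_2 ≥ 6 gives C(5,3) = 10; x_3 ≥ 5 gives C(6,3) = 20; x_4 ≥ 4 gives C(7,3) = 35. Together 66.
No two caps can be exceeded simultaneously, so the pair terms are all 0.
By inclusion–exclusion the count is 165 − 66 + 0 = 99.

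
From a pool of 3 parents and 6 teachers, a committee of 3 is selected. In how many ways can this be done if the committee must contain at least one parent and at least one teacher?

Unrestricted: C(9,3) = 84 ways to pick any 3 of the 9.
Selections missing a whole group: no parents → C(6,3) = 20; no teachers → C(3,3) = 1.
Both groups omitted at once is impossible, so 84 − 21 = 63.

63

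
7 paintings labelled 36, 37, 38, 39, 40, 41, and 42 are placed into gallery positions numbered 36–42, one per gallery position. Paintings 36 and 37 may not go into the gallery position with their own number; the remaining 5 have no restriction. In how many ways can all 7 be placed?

3720

Let Aᵢ (for i ∈ {36, 37}) be the placements that put painting i in its forbidden gallery position. Any j of these fix j positions, leaving (7−j)! ways to fill the rest, and there are C(2,j) ways to pick which j.
By inclusion–exclusion, the number of valid placements is Σ_{j=0}^{2} (−1)^j C(2,j)·(7−j)!.
Computing: 5040 − 1440 + 120 = 3720.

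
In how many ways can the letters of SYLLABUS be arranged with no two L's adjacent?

Total arrangements of SYLLABUS: 8!/(2!·2!) = 10080.
Arrangements with the L's together: treat LL as one letter, giving (7)!/(2!) = 2520.
Subtracting, 10080 − 2520 = 7560 arrangements keep the L's apart.

7560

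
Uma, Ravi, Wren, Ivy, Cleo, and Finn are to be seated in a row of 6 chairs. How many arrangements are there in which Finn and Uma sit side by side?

240

Glue Finn and Uma into one block (2 internal orders), leaving 5 units to arrange in a row.
That gives 2 × 5! = 2 × 120 = 240.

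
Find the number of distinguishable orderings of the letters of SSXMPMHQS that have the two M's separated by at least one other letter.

Total arrangements of SSXMPMHQS: 9!/(3!·2!) = 30240.
Arrangements with the M's together: treat MM as one letter, giving (8)!/(3!) = 6720.
Subtracting, 30240 − 6720 = 23520 arrangements keep the M's apart.

23520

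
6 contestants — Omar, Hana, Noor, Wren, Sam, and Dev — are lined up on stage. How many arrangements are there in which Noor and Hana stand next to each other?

Place the 4 others and the Noor-Hana pair as 5 objects in a line; the pair has 2 internal arrangements.
That gives 2 × 5! = 2 × 120 = 240.

240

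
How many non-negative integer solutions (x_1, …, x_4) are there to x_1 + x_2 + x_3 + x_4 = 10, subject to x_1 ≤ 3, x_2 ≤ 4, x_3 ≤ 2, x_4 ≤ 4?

By stars and bars, unrestricted non-negative solutions to x_1+…+x_4 = 10 number C(10+3,3) = 286.
Subtract solutions that violate a single cap (substitute x_i' = x_i − (cap_i+1)): x_1 ≥ 4 gives C(9,3) = 84; x_2 ≥ 5 gives C(8,3) = 56; x_3 ≥ 3 gives C(10,3) = 120; x_4 ≥ 5 gives C(8,3) = 56. Together 316.
Add back pairs where two caps are both exceeded: 4 + 20 + 4 + 10 + 1 + 10 = 49.
By inclusion–exclusion the count is 286 − 316 + 49 = 19.

19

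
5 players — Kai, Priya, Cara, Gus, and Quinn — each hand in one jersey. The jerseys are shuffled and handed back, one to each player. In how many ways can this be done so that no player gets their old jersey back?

44

Count assignments avoiding every fixed point. For any j of the 5 players fixed to their old jersey, the other 5−j can be arranged in (5−j)! ways.
By inclusion–exclusion this is Σ_{j=0}^{5} (−1)^j C(5,j)·(5−j)!.
Computing: 120 − 120 + 60 − 20 + 5 − 1 = 44.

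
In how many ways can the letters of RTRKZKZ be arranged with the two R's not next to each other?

Total arrangements of RTRKZKZ: 7!/(2!·2!·2!) = 630.
If the two R's are adjacent, glue them into one block, leaving 6 items to arrange: (6)!/(2!·2!) = 180 ways.
Subtracting, 630 − 180 = 450 arrangements keep the R's apart.

450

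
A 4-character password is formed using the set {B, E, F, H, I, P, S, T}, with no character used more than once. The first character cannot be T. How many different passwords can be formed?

1470

The first character has 8−1 = 7 choices (anything except T).
The remaining 3 characters are filled from the other 7 symbols without repetition: 7 × 6 × 5 = 210.
Total: 7 × 210 = 1470.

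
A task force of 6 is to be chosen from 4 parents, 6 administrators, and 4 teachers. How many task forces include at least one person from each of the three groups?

2556

Unrestricted: C(14,6) = 3003 ways to pick any 6 of the 14.
Subtract selections that omit an entire group: no parents → C(10,6) = 210; no administrators → C(8,6) = 28; no teachers → C(10,6) = 210.
Add back selections omitting two groups (i.e. drawn from a single group): C(4,6) + C(6,6) + C(4,6) = 1.
By inclusion–exclusion: 3003 − 448 + 1 = 2556.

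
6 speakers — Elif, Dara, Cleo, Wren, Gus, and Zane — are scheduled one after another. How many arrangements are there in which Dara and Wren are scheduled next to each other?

240

Glue Dara and Wren into one block (2 internal orders), leaving 5 units to arrange in a row.
That gives 2 × 5! = 2 × 120 = 240.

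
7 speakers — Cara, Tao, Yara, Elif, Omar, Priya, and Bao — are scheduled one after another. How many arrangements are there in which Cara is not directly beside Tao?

Of the 7! = 5040 arrangements, those with Cara and Tao adjacent number 2 × 6! = 1440 (treat the pair as a block with 2 internal orders).
Complementary counting: 5040 − 1440 = 3600.

3600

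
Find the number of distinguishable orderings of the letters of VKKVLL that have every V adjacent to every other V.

Treat the 2 copies of V as a single block. The multiset to arrange is then {VV, K, K, L, L}, 5 items in all.
That gives (5)!/(2!·2!) = 30 arrangements.

30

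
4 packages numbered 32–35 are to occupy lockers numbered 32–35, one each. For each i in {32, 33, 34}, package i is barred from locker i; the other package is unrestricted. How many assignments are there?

11

Let Aᵢ (for i ∈ {32, 33, 34}) be the placements that put package i in its forbidden locker. Any j of these fix j positions, leaving (4−j)! ways to fill the rest, and there are C(3,j) ways to pick which j.
By inclusion–exclusion, the number of valid placements is Σ_{j=0}^{3} (−1)^j C(3,j)·(4−j)!.
Computing: 24 − 18 + 6 − 1 = 11.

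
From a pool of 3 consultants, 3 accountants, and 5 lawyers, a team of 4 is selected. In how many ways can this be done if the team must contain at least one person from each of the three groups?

180

Total 4-person selections from all 11: C(11,4) = 330.
Selections missing a whole group: no consultants → C(8,4) = 70; no accountants → C(8,4) = 70; no lawyers → C(6,4) = 15.
Add back selections omitting two groups (i.e. drawn from a single group): C(3,4) + C(3,4) + C(5,4) = 5.
By inclusion–exclusion: 330 − 155 + 5 = 180.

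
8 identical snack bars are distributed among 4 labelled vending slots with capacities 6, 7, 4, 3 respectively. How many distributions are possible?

105

Ignoring the caps, the number of non-negative solutions to x_1+…+x_4 = 8 is C(11,3) = 165.
Subtract solutions that violate a single cap (substitute x_i' = x_i − (cap_i+1)): x_1 ≥ 7 gives C(4,3) = 4; x_2 ≥ 8 gives C(3,3) = 1; x_3 ≥ 5 gives C(6,3) = 20; x_4 ≥ 4 gives C(7,3) = 35. Together 60.
No two caps can be exceeded simultaneously, so the pair terms are all 0.
By inclusion–exclusion the count is 165 − 60 + 0 = 105.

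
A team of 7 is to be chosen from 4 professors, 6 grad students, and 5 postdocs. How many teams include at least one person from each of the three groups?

5949

With no constraint there are C(15,7) = 6435 possible selections.
Subtract selections that omit an entire group: no professors → C(11,7) = 330; no grad students → C(9,7) = 36; no postdocs → C(10,7) = 120.
Add back selections omitting two groups (i.e. drawn from a single group): C(4,7) + C(6,7) + C(5,7) = 0.
By inclusion–exclusion: 6435 − 486 + 0 = 5949.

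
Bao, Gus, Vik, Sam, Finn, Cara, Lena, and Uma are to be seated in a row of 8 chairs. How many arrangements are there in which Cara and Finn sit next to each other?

10080

Treat {Cara, Finn} as a single unit. There are 7 units to order, and the pair itself can be ordered 2 ways.
That gives 2 × 7! = 2 × 5040 = 10080.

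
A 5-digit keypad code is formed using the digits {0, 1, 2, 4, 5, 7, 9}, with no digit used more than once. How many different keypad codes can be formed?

2520

With no repetition, fill the 5 digits in order: 7 choices, then 6, down to 3.
7 × 6 × 5 × 4 × 3 = 2520.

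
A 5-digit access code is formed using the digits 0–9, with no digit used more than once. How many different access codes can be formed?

30240

With no repetition, fill the 5 digits in order: 10 choices, then 9, down to 6.
10 × 9 × 8 × 7 × 6 = 30240.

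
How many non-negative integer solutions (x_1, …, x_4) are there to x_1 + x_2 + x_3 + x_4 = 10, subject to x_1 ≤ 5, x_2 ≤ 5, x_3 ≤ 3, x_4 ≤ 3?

Ignoring the caps, the number of non-negative solutions to x_1+…+x_4 = 10 is C(13,3) = 286.
Subtract solutions that violate a single cap (substitute x_i' = x_i − (cap_i+1)): x_1 ≥ 6 gives C(7,3) = 35; x_2 ≥ 6 gives C(7,3) = 35; x_3 ≥ 4 gives C(9,3) = 84; x_4 ≥ 4 gives C(9,3) = 84. Together 238.
Add back pairs where two caps are both exceeded: 0 + 1 + 1 + 1 + 1 + 10 = 14.
By inclusion–exclusion the count is 286 − 238 + 14 = 62.

62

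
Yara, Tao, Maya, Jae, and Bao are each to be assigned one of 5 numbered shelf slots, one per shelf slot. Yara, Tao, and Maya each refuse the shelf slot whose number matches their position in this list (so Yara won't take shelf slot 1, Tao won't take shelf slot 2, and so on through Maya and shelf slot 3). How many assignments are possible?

64

Let Aᵢ (for i ∈ {1, 2, 3}) be the placements that put person i in their forbidden shelf slot. Any j of these fix j positions, leaving (5−j)! ways to fill the rest, and there are C(3,j) ways to pick which j.
By inclusion–exclusion, the number of valid placements is Σ_{j=0}^{3} (−1)^j C(3,j)·(5−j)!.
Computing: 120 − 72 + 18 − 2 = 64.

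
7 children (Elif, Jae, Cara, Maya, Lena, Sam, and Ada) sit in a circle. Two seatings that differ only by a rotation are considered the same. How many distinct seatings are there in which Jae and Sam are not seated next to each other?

480

Without the restriction there are (6)! = 720 seatings.
Those with Jae next to Sam: fuse the pair into one unit and seat 6 units around a circle — 2·(5)! = 240.
Subtracting, 720 − 240 = 480.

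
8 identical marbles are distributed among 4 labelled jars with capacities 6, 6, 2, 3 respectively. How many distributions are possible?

70

By stars and bars, unrestricted non-negative solutions to x_1+…+x_4 = 8 number C(8+3,3) = 165.
Subtract solutions that violate a single cap (substitute x_i' = x_i − (cap_i+1)): x_1 ≥ 7 gives C(4,3) = 4; x_2 ≥ 7 gives C(4,3) = 4; x_3 ≥ 3 gives C(8,3) = 56; x_4 ≥ 4 gives C(7,3) = 35. Together 99.
Add back pairs where two caps are both exceeded: 0 + 0 + 0 + 0 + 0 + 4 = 4.
By inclusion–exclusion the count is 165 − 99 + 4 = 70.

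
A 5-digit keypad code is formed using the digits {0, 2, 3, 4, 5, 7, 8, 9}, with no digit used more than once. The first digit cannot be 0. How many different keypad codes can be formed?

The first digit has 8−1 = 7 choices (anything except 0).
The remaining 4 digits are filled from the other 7 symbols without repetition: 7 × 6 × 5 × 4 = 840.
Total: 7 × 840 = 5880.

5880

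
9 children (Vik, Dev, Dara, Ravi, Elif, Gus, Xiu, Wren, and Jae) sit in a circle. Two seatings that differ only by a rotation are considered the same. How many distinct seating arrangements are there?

40320

Seat Vik anywhere (absorbing the rotational symmetry), then permute the other 8: (8)! = 40320.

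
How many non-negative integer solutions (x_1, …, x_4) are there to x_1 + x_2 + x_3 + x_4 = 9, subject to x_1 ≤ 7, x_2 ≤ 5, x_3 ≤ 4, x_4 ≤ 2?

Without the upper bounds there are C(12,3) = 220 ways to split 9 among 4 variables.
Subtract solutions that violate a single cap (substitute x_i' = x_i − (cap_i+1)): x_1 ≥ 8 gives C(4,3) = 4; x_2 ≥ 6 gives C(6,3) = 20; x_3 ≥ 5 gives C(7,3) = 35; x_4 ≥ 3 gives C(9,3) = 84. Together 143.
Add back pairs where two caps are both exceeded: 0 + 0 + 0 + 0 + 1 + 4 = 5.
By inclusion–exclusion the count is 220 − 143 + 5 = 82.

82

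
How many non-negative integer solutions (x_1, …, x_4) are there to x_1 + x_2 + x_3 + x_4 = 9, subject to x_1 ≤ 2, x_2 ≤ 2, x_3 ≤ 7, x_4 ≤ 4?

Without the upper bounds there are C(12,3) = 220 ways to split 9 among 4 variables.
Subtract solutions that violate a single cap (substitute x_i' = x_i − (cap_i+1)): x_1 ≥ 3 gives C(9,3) = 84; x_2 ≥ 3 gives C(9,3) = 84; x_3 ≥ 8 gives C(4,3) = 4; x_4 ≥ 5 gives C(7,3) = 35. Together 207.
Add back pairs where two caps are both exceeded: 20 + 0 + 4 + 0 + 4 + 0 = 28.
By inclusion–exclusion the count is 220 − 207 + 28 = 41.

41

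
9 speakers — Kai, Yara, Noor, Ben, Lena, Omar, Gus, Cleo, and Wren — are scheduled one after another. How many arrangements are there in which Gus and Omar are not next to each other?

There are 9! = 362880 arrangements in all. If Gus and Omar are adjacent, merging them into one block gives 2·(8)! = 80640 arrangements.
Complementary counting: 362880 − 80640 = 282240.

282240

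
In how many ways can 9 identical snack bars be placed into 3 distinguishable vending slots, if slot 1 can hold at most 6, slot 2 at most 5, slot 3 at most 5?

Ignoring the caps, the number of non-negative solutions to x_1+…+x_3 = 9 is C(11,2) = 55.
Subtract solutions that violate a single cap (substitute x_i' = x_i − (cap_i+1)): x_1 ≥ 7 gives C(4,2) = 6; x_2 ≥ 6 gives C(5,2) = 10; x_3 ≥ 6 gives C(5,2) = 10. Together 26.
No two caps can be exceeded simultaneously, so the pair terms are all 0.
By inclusion–exclusion the count is 55 − 26 + 0 = 29.

29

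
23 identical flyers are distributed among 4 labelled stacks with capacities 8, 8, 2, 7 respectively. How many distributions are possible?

Without the upper bounds there are C(26,3) = 2600 ways to split 23 among 4 stacks.
Subtract solutions that violate a single cap (substitute x_i' = x_i − (cap_i+1)): x_1 ≥ 9 gives C(17,3) = 680; x_2 ≥ 9 gives C(17,3) = 680; x_3 ≥ 3 gives C(23,3) = 1771; x_4 ≥ 8 gives C(18,3) = 816. Together 3947.
Add back pairs where two caps are both exceeded: 56 + 364 + 84 + 364 + 84 + 455 = 1407.
Subtract triples: 10 + 0 + 20 + 20 = 50.
By inclusion–exclusion the count is 2600 − 3947 + 1407 − 50 = 10.

10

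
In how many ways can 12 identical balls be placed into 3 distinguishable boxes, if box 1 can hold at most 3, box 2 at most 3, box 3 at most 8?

Without the upper bounds there are C(14,2) = 91 ways to split 12 among 3 boxes.
Subtract solutions that violate a single cap (substitute x_i' = x_i − (cap_i+1)): x_1 ≥ 4 gives C(10,2) = 45; x_2 ≥ 4 gives C(10,2) = 45; x_3 ≥ 9 gives C(5,2) = 10. Together 100.
Add back pairs where two caps are both exceeded: 15 + 0 + 0 = 15.
By inclusion–exclusion the count is 91 − 100 + 15 = 6.

6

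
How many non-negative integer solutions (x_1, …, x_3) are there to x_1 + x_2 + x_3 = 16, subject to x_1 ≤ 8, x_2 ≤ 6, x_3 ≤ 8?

28

By stars and bars, unrestricted non-negative solutions to x_1+…+x_3 = 16 number C(16+2,2) = 153.
Subtract solutions that violate a single cap (substitute x_i' = x_i − (cap_i+1)): x_1 ≥ 9 gives C(9,2) = 36; x_2 ≥ 7 gives C(11,2) = 55; x_3 ≥ 9 gives C(9,2) = 36. Together 127.
Add back pairs where two caps are both exceeded: 1 + 0 + 1 = 2.
By inclusion–exclusion the count is 153 − 127 + 2 = 28.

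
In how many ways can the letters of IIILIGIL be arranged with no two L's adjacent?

126

Total arrangements of IIILIGIL: 8!/(5!·2!) = 168.
If the two L's are adjacent, glue them into one block, leaving 7 items to arrange: (7)!/(5!) = 42 ways.
Subtracting, 168 − 42 = 126 arrangements keep the L's apart.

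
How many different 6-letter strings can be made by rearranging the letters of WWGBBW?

60

Letter multiplicities in WWGBBW: B×2, G×1, W×3.
So there are 6! / (3!·2!) = 60 distinguishable arrangements.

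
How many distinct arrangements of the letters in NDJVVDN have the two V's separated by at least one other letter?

450

Total arrangements of NDJVVDN: 7!/(2!·2!·2!) = 630.
If the two V's are adjacent, glue them into one block, leaving 6 items to arrange: (6)!/(2!·2!) = 180 ways.
Subtracting, 630 − 180 = 450 arrangements keep the V's apart.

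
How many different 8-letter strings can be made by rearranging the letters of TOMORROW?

3360

The 8 letters of TOMORROW have repeats: O appearing 3 times and R appearing twice.
The number of distinct arrangements is 8!/(3!·2!) = 40320/12 = 3360.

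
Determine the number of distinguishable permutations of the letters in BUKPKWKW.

Letter multiplicities in BUKPKWKW: B×1, K×3, P×1, U×1, W×2.
So there are 8! / (3!·2!) = 3360 distinguishable arrangements.

3360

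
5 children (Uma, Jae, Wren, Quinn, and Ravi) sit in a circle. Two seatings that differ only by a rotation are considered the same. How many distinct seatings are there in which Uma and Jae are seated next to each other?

12

Treat {Uma, Jae} as one unit (2 internal orders) and seat the resulting 4 units around the table: (3)! circular arrangements.
So 2 × (3)! = 2 × 6 = 12.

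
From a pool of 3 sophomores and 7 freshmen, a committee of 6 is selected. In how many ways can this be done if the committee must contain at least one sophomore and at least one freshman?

With no constraint there are C(10,6) = 210 possible selections.
Selections missing a whole group: no sophomores → C(7,6) = 7; no freshmen → C(3,6) = 0.
Both groups omitted at once is impossible, so 210 − 7 = 203.

203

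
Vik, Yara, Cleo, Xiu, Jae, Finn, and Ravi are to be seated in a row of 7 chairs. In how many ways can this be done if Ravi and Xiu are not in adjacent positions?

There are 7! = 5040 arrangements in all. If Ravi and Xiu are adjacent, merging them into one block gives 2·(6)! = 1440 arrangements.
So 5040 − 1440 = 3600 arrangements keep them apart.

3600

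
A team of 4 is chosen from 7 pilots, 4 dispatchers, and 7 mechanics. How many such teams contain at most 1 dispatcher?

2457

Split by how many dispatchers are chosen (0 through 1).
Sum: C(4,0)·C(14,4) + C(4,1)·C(14,3) = 1001 + 1456 = 2457.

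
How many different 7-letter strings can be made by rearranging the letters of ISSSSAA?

The 7 letters of ISSSSAA have repeats: A appearing twice and S appearing 4 times.
Dividing 7! = 5040 by 4!·2! = 48 for the repeated letters gives 105.

105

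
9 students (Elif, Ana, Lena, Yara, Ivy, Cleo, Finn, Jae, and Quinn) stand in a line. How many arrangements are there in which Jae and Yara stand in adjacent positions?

80640

Glue Jae and Yara into one block (2 internal orders), leaving 8 units to arrange in a row.
That gives 2 × 8! = 2 × 40320 = 80640.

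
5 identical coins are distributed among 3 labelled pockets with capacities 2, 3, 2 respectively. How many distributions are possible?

6

Ignoring the caps, the number of non-negative solutions to x_1+…+x_3 = 5 is C(7,2) = 21.
Subtract solutions that violate a single cap (substitute x_i' = x_i − (cap_i+1)): x_1 ≥ 3 gives C(4,2) = 6; x_2 ≥ 4 gives C(3,2) = 3; x_3 ≥ 3 gives C(4,2) = 6. Together 15.
No two caps can be exceeded simultaneously, so the pair terms are all 0.
By inclusion–exclusion the count is 21 − 15 + 0 = 6.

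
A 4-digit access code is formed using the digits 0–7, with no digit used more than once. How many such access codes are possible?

Choose and order 4 of the 8 symbols: the first digit has 8 options, the next 7, then 6, 5.
That product is 8 × 7 × 6 × 5 = 1680.

1680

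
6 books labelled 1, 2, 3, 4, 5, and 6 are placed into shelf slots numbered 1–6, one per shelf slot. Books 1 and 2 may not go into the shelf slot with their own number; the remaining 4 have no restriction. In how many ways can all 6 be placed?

504

Let Aᵢ (for i ∈ {1, 2}) be the placements that put book i in its forbidden shelf slot. Any j of these fix j positions, leaving (6−j)! ways to fill the rest, and there are C(2,j) ways to pick which j.
By inclusion–exclusion, the number of valid placements is Σ_{j=0}^{2} (−1)^j C(2,j)·(6−j)!.
Computing: 720 − 240 + 24 = 504.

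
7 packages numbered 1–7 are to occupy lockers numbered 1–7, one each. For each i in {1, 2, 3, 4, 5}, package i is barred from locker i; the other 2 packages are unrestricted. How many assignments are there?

Let Aᵢ (for 1 ≤ i ≤ 5) be the placements that put package i in its forbidden locker. Any j of these fix j positions, leaving (7−j)! ways to fill the rest, and there are C(5,j) ways to pick which j.
By inclusion–exclusion, the number of valid placements is Σ_{j=0}^{5} (−1)^j C(5,j)·(7−j)!.
Computing: 5040 − 3600 + 1200 − 240 + 30 − 2 = 2428.

2428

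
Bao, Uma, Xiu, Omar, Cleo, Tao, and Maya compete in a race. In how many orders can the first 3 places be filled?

210

This is an ordered selection of 3 from 7: P(7,3).
That gives 7 × 6 × 5 = 210.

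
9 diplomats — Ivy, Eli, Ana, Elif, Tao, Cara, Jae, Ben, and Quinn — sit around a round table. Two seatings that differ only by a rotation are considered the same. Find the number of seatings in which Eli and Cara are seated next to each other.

10080

Glue Eli and Cara into a block (2 internal orders). Seating 8 units around a circle gives (7)! arrangements.
So 2 × (7)! = 2 × 5040 = 10080.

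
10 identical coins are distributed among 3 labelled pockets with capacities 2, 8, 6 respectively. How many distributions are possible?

18

Ignoring the caps, the number of non-negative solutions to x_1+…+x_3 = 10 is C(12,2) = 66.
Subtract solutions that violate a single cap (substitute x_i' = x_i − (cap_i+1)): x_1 ≥ 3 gives C(9,2) = 36; x_2 ≥ 9 gives C(3,2) = 3; x_3 ≥ 7 gives C(5,2) = 10. Together 49.
Add back pairs where two caps are both exceeded: 0 + 1 + 0 = 1.
By inclusion–exclusion the count is 66 − 49 + 1 = 18.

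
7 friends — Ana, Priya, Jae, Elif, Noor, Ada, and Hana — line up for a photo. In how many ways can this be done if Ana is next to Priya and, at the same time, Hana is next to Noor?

480

Treat {Ana,Priya} as one block (2 orders) and {Hana,Noor} as another (2 orders).
That leaves 5 units to arrange: 2 × 2 × 5! = 4 × 120 = 480.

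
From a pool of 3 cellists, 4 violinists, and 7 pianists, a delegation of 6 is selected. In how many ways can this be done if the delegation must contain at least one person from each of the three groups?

2331

With no constraint there are C(14,6) = 3003 possible selections.
Subtract selections that omit an entire group: no cellists → C(11,6) = 462; no violinists → C(10,6) = 210; no pianists → C(7,6) = 7.
Add back selections omitting two groups (i.e. drawn from a single group): C(3,6) + C(4,6) + C(7,6) = 7.
By inclusion–exclusion: 3003 − 679 + 7 = 2331.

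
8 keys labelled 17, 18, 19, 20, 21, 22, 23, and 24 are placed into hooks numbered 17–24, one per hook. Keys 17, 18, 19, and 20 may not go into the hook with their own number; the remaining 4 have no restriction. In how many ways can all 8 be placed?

Let Aᵢ (for 17 ≤ i ≤ 20) be the placements that put key i in its forbidden hook. Any j of these fix j positions, leaving (8−j)! ways to fill the rest, and there are C(4,j) ways to pick which j.
By inclusion–exclusion, the number of valid placements is Σ_{j=0}^{4} (−1)^j C(4,j)·(8−j)!.
Computing: 40320 − 20160 + 4320 − 480 + 24 = 24024.

24024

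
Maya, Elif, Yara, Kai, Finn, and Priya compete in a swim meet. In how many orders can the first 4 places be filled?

360

There are 6 choices for 1st place, 5 for 2nd, and so on down to 3 for position 4.
That gives 6 × 5 × 4 × 3 = 360.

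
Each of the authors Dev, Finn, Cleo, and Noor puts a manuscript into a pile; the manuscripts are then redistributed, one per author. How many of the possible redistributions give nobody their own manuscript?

Count assignments avoiding every fixed point. For any j of the 4 authors fixed to their own manuscript, the other 4−j can be arranged in (4−j)! ways.
By inclusion–exclusion this is Σ_{j=0}^{4} (−1)^j C(4,j)·(4−j)!.
Computing: 24 − 24 + 12 − 4 + 1 = 9.

9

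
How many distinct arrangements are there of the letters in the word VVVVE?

The 5 letters of VVVVE have repeats: V appearing 4 times.
So there are 5! / (4!) = 5 distinguishable arrangements.

5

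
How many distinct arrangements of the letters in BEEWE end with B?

4

Fix B in the last position and arrange the remaining 4 letters.
Those 4 letters have E appearing 3 times, giving (4)!/(3!) = 4.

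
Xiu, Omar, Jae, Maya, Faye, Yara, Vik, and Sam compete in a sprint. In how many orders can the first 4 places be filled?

1680

This is an ordered selection of 4 from 8: P(8,4).
That gives 8 × 7 × 6 × 5 = 1680.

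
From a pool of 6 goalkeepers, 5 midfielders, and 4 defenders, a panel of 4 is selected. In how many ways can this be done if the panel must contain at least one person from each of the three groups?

720

Total 4-person selections from all 15: C(15,4) = 1365.
Subtract selections that omit an entire group: no goalkeepers → C(9,4) = 126; no midfielders → C(10,4) = 210; no defenders → C(11,4) = 330.
Add back selections omitting two groups (i.e. drawn from a single group): C(6,4) + C(5,4) + C(4,4) = 21.
By inclusion–exclusion: 1365 − 666 + 21 = 720.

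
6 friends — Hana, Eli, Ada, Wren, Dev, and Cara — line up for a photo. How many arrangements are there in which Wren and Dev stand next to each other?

240

Glue Wren and Dev into one block (2 internal orders), leaving 5 units to arrange in a row.
So the count is 2·(5)! = 240.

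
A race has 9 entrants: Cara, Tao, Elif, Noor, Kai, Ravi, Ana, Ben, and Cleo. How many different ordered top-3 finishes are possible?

There are 9 choices for 1st place, 8 for 2nd, and 7 for 3rd.
That gives 9 × 8 × 7 = 504.

504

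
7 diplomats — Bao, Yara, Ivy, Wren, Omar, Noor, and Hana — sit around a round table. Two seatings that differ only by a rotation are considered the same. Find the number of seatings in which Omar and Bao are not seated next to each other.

480

All circular seatings of 7 people number (6)! = 720.
Seatings with Omar beside Bao: treat them as a block with 2 internal orders, giving 2 × (5)! = 240.
Subtracting, 720 − 240 = 480.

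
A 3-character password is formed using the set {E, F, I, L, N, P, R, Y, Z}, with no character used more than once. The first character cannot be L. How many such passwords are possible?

The first character has 9−1 = 8 choices (anything except L).
The remaining 2 characters are filled from the other 8 symbols without repetition: 8 × 7 = 56.
Total: 8 × 56 = 448.

448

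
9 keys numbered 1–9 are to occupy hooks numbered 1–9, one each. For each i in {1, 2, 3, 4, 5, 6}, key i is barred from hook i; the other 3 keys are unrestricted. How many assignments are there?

183822

Let Aᵢ (for 1 ≤ i ≤ 6) be the placements that put key i in its forbidden hook. Any j of these fix j positions, leaving (9−j)! ways to fill the rest, and there are C(6,j) ways to pick which j.
By inclusion–exclusion, the number of valid placements is Σ_{j=0}^{6} (−1)^j C(6,j)·(9−j)!.
Computing: 362880 − 241920 + 75600 − 14400 + 1800 − 144 + 6 = 183822.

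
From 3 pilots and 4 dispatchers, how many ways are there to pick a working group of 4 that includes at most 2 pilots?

Split by how many pilots are chosen (0 through 2).
Sum: C(3,0)·C(4,4) + C(3,1)·C(4,3) + C(3,2)·C(4,2) = 1 + 12 + 18 = 31.

31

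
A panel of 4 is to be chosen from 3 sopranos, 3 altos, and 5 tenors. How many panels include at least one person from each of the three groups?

Total 4-person selections from all 11: C(11,4) = 330.
Subtract selections that omit an entire group: no sopranos → C(8,4) = 70; no altos → C(8,4) = 70; no tenors → C(6,4) = 15.
Add back selections omitting two groups (i.e. drawn from a single group): C(3,4) + C(3,4) + C(5,4) = 5.
By inclusion–exclusion: 330 − 155 + 5 = 180.

180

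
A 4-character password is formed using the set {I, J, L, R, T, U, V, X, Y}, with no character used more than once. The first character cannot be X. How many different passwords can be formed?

2688

The first character has 9−1 = 8 choices (anything except X).
The remaining 3 characters are filled from the other 8 symbols without repetition: 8 × 7 × 6 = 336.
Total: 8 × 336 = 2688.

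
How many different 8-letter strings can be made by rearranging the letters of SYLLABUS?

Letter multiplicities in SYLLABUS: A×1, B×1, L×2, S×2, U×1, Y×1.
The number of distinct arrangements is 8!/(2!·2!) = 40320/4 = 10080.

10080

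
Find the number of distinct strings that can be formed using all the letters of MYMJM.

20

MYMJM has 5 letters with M appearing 3 times.
So there are 5! / (3!) = 20 distinguishable arrangements.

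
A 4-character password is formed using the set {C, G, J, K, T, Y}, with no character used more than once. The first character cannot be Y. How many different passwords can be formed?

The first character has 6−1 = 5 choices (anything except Y).
The remaining 3 characters are filled from the other 5 symbols without repetition: 5 × 4 × 3 = 60.
Total: 5 × 60 = 300.

300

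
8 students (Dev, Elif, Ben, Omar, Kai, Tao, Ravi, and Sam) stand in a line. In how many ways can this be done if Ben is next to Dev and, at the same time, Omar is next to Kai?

2880

Treat {Ben,Dev} as one block (2 orders) and {Omar,Kai} as another (2 orders).
That leaves 6 units to arrange: 2 × 2 × 6! = 4 × 720 = 2880.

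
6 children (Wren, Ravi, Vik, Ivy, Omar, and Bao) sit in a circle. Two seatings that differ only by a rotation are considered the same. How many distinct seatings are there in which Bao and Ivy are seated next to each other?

Treat {Bao, Ivy} as one unit (2 internal orders) and seat the resulting 5 units around the table: (4)! circular arrangements.
So 2 × (4)! = 2 × 24 = 48.

48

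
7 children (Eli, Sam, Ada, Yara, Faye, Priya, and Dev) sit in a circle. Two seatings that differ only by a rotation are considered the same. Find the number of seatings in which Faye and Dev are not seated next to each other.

480

Without the restriction there are (6)! = 720 seatings.
Those with Faye next to Dev: fuse the pair into one unit and seat 6 units around a circle — 2·(5)! = 240.
Subtracting, 720 − 240 = 480.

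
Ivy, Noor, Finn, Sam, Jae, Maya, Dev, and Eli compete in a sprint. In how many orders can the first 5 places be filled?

6720

This is an ordered selection of 5 from 8: P(8,5).
That gives 8 × 7 × 6 × 5 × 4 = 6720.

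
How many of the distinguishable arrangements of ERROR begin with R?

12

With the first slot taken by R, it remains to arrange the other 4 letters (EROR).
Those 4 letters have R appearing twice, giving (4)!/(2!) = 12.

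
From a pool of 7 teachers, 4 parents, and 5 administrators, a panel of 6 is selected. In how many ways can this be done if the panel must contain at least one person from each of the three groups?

6545

Total 6-person selections from all 16: C(16,6) = 8008.
Subtract selections that omit an entire group: no teachers → C(9,6) = 84; no parents → C(12,6) = 924; no administrators → C(11,6) = 462.
Add back selections omitting two groups (i.e. drawn from a single group): C(7,6) + C(4,6) + C(5,6) = 7.
By inclusion–exclusion: 8008 − 1470 + 7 = 6545.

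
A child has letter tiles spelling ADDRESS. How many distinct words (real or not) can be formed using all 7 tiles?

The 7 letters of ADDRESS have repeats: D appearing twice and S appearing twice.
The number of distinct arrangements is 7!/(2!·2!) = 5040/4 = 1260.

1260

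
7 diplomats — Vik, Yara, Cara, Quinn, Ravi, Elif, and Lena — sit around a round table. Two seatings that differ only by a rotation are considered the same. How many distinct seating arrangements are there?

720

Fix one person's seat to break rotational symmetry; the remaining 6 people can be arranged in (6)! = 720 ways.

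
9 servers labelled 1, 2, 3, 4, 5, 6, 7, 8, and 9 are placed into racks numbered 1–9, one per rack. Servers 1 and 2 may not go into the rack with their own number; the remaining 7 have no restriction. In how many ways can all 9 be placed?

287280

Let Aᵢ (for i ∈ {1, 2}) be the placements that put server i in its forbidden rack. Any j of these fix j positions, leaving (9−j)! ways to fill the rest, and there are C(2,j) ways to pick which j.
By inclusion–exclusion, the number of valid placements is Σ_{j=0}^{2} (−1)^j C(2,j)·(9−j)!.
Computing: 362880 − 80640 + 5040 = 287280.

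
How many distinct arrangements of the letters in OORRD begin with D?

6

Fix D in the first position and arrange the remaining 4 letters.
Those 4 letters have O appearing twice and R appearing twice, giving (4)!/(2!·2!) = 6.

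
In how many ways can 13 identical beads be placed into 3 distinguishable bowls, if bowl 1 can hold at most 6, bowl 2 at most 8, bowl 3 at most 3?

Ignoring the caps, the number of non-negative solutions to x_1+…+x_3 = 13 is C(15,2) = 105.
Subtract solutions that violate a single cap (substitute x_i' = x_i − (cap_i+1)): x_1 ≥ 7 gives C(8,2) = 28; x_2 ≥ 9 gives C(6,2) = 15; x_3 ≥ 4 gives C(11,2) = 55. Together 98.
Add back pairs where two caps are both exceeded: 0 + 6 + 1 = 7.
By inclusion–exclusion the count is 105 − 98 + 7 = 14.

14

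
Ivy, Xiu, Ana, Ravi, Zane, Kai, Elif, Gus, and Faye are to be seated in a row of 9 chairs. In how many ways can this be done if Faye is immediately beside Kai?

80640

Glue Faye and Kai into one block (2 internal orders), leaving 8 units to arrange in a row.
That gives 2 × 8! = 2 × 40320 = 80640.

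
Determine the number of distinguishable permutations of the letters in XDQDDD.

30

The 6 letters of XDQDDD have repeats: D appearing 4 times.
The number of distinct arrangements is 6!/(4!) = 720/24 = 30.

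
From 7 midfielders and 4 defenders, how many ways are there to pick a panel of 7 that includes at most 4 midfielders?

175

Split by how many midfielders are chosen (0 through 4).
Sum: C(7,0)·C(4,7) + C(7,1)·C(4,6) + C(7,2)·C(4,5) + C(7,3)·C(4,4) + C(7,4)·C(4,3) = 0 + 0 + 0 + 35 + 140 = 175.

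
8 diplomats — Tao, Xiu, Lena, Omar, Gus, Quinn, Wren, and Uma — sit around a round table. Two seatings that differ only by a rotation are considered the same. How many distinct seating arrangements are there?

Fix one person's seat to break rotational symmetry; the remaining 7 people can be arranged in (7)! = 5040 ways.

5040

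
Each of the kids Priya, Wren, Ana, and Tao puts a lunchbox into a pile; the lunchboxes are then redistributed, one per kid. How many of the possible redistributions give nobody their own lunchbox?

9

Let Aᵢ be the assignments in which kid i gets their own lunchbox. We want the size of the complement of A₁∪…∪A_4.
By inclusion–exclusion this is Σ_{j=0}^{4} (−1)^j C(4,j)·(4−j)!.
Computing: 24 − 24 + 12 − 4 + 1 = 9.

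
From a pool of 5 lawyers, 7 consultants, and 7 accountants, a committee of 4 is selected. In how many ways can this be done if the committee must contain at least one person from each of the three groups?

Total 4-person selections from all 19: C(19,4) = 3876.
Subtract selections that omit an entire group: no lawyers → C(14,4) = 1001; no consultants → C(12,4) = 495; no accountants → C(12,4) = 495.
Add back selections omitting two groups (i.e. drawn from a single group): C(5,4) + C(7,4) + C(7,4) = 75.
By inclusion–exclusion: 3876 − 1991 + 75 = 1960.

1960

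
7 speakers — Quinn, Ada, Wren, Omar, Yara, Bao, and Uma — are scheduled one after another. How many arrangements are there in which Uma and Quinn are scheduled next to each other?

1440

Treat {Uma, Quinn} as a single unit. There are 6 units to order, and the pair itself can be ordered 2 ways.
That gives 2 × 6! = 2 × 720 = 1440.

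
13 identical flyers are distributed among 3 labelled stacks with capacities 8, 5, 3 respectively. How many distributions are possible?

Without the upper bounds there are C(15,2) = 105 ways to split 13 among 3 stacks.
Subtract solutions that violate a single cap (substitute x_i' = x_i − (cap_i+1)): x_1 ≥ 9 gives C(6,2) = 15; x_2 ≥ 6 gives C(9,2) = 36; x_3 ≥ 4 gives C(11,2) = 55. Together 106.
Add back pairs where two caps are both exceeded: 0 + 1 + 10 = 11.
By inclusion–exclusion the count is 105 − 106 + 11 = 10.

10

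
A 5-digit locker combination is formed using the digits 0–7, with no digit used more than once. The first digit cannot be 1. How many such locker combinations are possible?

5880

The first digit has 8−1 = 7 choices (anything except 1).
The remaining 4 digits are filled from the other 7 symbols without repetition: 7 × 6 × 5 × 4 = 840.
Total: 7 × 840 = 5880.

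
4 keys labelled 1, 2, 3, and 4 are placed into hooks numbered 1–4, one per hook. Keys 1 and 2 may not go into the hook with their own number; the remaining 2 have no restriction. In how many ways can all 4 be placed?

14

Let Aᵢ (for i ∈ {1, 2}) be the placements that put key i in its forbidden hook. Any j of these fix j positions, leaving (4−j)! ways to fill the rest, and there are C(2,j) ways to pick which j.
By inclusion–exclusion, the number of valid placements is Σ_{j=0}^{2} (−1)^j C(2,j)·(4−j)!.
Computing: 24 − 12 + 2 = 14.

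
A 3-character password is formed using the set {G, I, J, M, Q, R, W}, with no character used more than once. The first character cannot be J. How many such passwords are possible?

180

The first character has 7−1 = 6 choices (anything except J).
The remaining 2 characters are filled from the other 6 symbols without repetition: 6 × 5 = 30.
Total: 6 × 30 = 180.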